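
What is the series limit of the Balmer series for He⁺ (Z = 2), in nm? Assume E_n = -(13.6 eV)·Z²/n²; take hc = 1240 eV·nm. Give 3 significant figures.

91.2 nm

The Balmer series has lower level n_f = 2; the series limit corresponds to n_i → ∞.
ΔE_max = 13.6 × 4 / 2² = 13.60 eV.
λ_min = 1240 / 13.60 = 91.2 nm.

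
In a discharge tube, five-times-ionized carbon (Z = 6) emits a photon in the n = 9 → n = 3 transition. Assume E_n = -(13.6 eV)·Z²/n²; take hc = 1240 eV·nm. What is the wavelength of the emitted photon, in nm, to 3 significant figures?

25.6 nm

For Z = 6 the level energies scale as Z², so the effective Rydberg energy is 13.6 × 36 = 489.6 eV.
ΔE = 489.6 × (1/3² − 1/9²) = 489.6 × 0.09877 = 48.36 eV.
λ = hc/ΔE = 1240 / 48.36 = 25.6 nm.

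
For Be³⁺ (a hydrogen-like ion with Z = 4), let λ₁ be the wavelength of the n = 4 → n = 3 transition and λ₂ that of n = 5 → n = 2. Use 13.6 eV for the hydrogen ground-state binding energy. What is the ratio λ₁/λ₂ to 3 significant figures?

λ ∝ 1/ΔE ∝ 1/(1/n_f² − 1/n_i²), and the Z² and hc factors cancel in the ratio.
λ₁/λ₂ = (1/2² − 1/5²)/(1/3² − 1/4²) = 0.2100/0.04861 = 4.32.

4.32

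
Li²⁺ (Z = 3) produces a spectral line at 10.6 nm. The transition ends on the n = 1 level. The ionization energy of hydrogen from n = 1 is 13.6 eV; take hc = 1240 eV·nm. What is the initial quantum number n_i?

The photon energy is ΔE = hc/λ = 1240 / 10.6 = 117.0 eV.
With Z = 3, ΔE = 122.4 × (1/n_f² − 1/n_i²), so 1/n_f² − 1/n_i² = 0.9557.
With n_f = 1: 1/n_i² = 1/1 − 0.9557 = 0.04427, so n_i ≈ 4.75.

n_i = 5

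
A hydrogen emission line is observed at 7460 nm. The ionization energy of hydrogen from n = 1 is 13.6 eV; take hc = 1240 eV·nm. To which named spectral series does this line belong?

Pfund

ΔE = 1240/7460 = 0.1662 eV.
This matches 13.6 × (1/5² − 1/6²), so n_f = 5: the Pfund series.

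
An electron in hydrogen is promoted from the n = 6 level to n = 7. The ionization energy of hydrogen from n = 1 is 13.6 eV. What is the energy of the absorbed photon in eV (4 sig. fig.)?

E_7 = −13.60/49 = −0.2776 eV and E_6 = −13.60/36 = −0.3778 eV.
The photon energy is |E_7 − E_6| = 0.1002 eV.

0.1002 eV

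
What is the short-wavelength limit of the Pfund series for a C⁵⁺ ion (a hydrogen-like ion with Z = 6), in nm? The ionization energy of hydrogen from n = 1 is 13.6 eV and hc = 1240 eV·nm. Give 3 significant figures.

The Pfund series has lower level n_f = 5; the series limit corresponds to n_i → ∞.
ΔE_max = 13.6 × 36 / 5² = 19.58 eV.
λ_min = 1240 / 19.58 = 63.3 nm.

63.3 nm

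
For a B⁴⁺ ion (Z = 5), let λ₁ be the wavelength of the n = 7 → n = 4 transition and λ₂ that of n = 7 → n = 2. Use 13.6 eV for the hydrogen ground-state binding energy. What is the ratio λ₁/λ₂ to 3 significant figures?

5.45

λ ∝ 1/ΔE ∝ 1/(1/n_f² − 1/n_i²), and the Z² and hc factors cancel in the ratio.
λ₁/λ₂ = (1/2² − 1/7²)/(1/4² − 1/7²) = 0.2296/0.04209 = 5.45.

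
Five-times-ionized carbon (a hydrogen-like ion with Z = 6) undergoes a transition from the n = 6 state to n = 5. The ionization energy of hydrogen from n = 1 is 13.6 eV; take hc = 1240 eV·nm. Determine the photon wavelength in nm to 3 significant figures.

207 nm

For Z = 6 the level energies scale as Z², so the effective Rydberg energy is 13.6 × 36 = 489.6 eV.
ΔE = 489.6 × (1/5² − 1/6²) = 489.6 × 0.01222 = 5.984 eV.
λ = hc/ΔE = 1240 / 5.984 = 207 nm.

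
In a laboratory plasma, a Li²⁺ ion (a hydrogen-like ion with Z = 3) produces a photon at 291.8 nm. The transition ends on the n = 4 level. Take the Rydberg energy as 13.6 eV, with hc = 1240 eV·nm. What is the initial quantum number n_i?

n_i = 6

The photon energy is ΔE = hc/λ = 1240 / 291.8 = 4.249 eV.
With Z = 3, ΔE = 122.4 × (1/n_f² − 1/n_i²), so 1/n_f² − 1/n_i² = 0.03472.
With n_f = 4: 1/n_i² = 1/16 − 0.03472 = 0.02778, so n_i ≈ 6.00.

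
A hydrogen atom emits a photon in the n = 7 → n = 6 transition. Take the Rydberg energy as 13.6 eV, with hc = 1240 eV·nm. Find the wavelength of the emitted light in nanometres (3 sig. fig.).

ΔE = 13.60 × (1/6² − 1/7²) = 13.60 × 0.007370 = 0.1002 eV.
λ = hc/ΔE = 1240 / 0.1002 = 12400 nm.

12400 nm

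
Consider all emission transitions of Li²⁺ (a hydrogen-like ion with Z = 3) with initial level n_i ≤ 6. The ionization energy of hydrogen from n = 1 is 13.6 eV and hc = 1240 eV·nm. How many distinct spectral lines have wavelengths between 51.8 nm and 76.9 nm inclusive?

2

Enumerate all n_i → n_f pairs with 1 ≤ n_f < n_i ≤ 6 and compute λ = 1240 / [13.6·9·(1/n_f² − 1/n_i²)].
Lines falling in [51.8, 76.9] nm: 4→2 (54.03 nm), 3→2 (72.94 nm).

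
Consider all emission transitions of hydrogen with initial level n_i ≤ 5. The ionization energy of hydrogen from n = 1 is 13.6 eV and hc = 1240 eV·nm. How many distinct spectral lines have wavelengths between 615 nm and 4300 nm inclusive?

4

Enumerate all n_i → n_f pairs with 1 ≤ n_f < n_i ≤ 5 and compute λ = 1240 / [13.6·1·(1/n_f² − 1/n_i²)].
Lines falling in [615, 4300] nm: 3→2 (656.5 nm), 5→3 (1282 nm), 4→3 (1876 nm), 5→4 (4052 nm).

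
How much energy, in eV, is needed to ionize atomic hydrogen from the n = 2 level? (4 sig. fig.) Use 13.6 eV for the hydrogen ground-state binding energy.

E_2 = −13.60/4 = −3.400 eV, so ionization (to E = 0) requires 3.400 eV.

3.400 eV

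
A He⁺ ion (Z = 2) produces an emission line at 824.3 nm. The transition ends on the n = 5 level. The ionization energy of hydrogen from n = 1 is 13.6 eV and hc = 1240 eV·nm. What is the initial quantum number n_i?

n_i = 9

The photon energy is ΔE = hc/λ = 1240 / 824.3 = 1.504 eV.
With Z = 2, ΔE = 54.40 × (1/n_f² − 1/n_i²), so 1/n_f² − 1/n_i² = 0.02765.
With n_f = 5: 1/n_i² = 1/25 − 0.02765 = 0.01235, so n_i ≈ 9.00.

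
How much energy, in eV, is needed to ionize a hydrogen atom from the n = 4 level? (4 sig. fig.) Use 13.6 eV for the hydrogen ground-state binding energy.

0.8500 eV

E_4 = −13.60/16 = −0.8500 eV, so ionization (to E = 0) requires 0.8500 eV.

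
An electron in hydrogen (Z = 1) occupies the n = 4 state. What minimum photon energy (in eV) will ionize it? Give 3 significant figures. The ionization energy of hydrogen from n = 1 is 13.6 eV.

E_4 = −13.60/16 = −0.850 eV, so ionization (to E = 0) requires 0.850 eV.

0.850 eV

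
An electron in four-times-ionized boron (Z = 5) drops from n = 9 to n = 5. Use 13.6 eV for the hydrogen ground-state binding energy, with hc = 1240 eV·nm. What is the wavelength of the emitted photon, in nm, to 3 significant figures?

For Z = 5 the level energies scale as Z², so the effective Rydberg energy is 13.6 × 25 = 340.0 eV.
ΔE = 340.0 × (1/5² − 1/9²) = 340.0 × 0.02765 = 9.402 eV.
λ = hc/ΔE = 1240 / 9.402 = 132 nm.

132 nm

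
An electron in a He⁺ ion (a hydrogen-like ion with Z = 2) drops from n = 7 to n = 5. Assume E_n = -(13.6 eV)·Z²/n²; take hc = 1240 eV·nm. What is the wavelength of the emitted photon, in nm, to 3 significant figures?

1160 nm

For Z = 2 the level energies scale as Z², so the effective Rydberg energy is 13.6 × 4 = 54.40 eV.
ΔE = 54.40 × (1/5² − 1/7²) = 54.40 × 0.01959 = 1.066 eV.
λ = hc/ΔE = 1240 / 1.066 = 1160 nm.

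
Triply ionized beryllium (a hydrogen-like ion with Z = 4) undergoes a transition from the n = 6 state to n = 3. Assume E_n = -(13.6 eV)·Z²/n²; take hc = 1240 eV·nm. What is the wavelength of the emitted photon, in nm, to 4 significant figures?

68.38 nm

For Z = 4 the level energies scale as Z², so the effective Rydberg energy is 13.6 × 16 = 217.6 eV.
ΔE = 217.6 × (1/3² − 1/6²) = 217.6 × 0.08333 = 18.13 eV.
λ = hc/ΔE = 1240 / 18.13 = 68.38 nm.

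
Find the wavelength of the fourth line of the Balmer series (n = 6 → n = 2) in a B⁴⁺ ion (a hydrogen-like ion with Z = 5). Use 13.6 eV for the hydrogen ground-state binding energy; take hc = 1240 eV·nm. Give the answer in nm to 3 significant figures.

16.4 nm

The Balmer series terminates on n_f = 2; the fourth line has n_i = 2+4 = 6.
ΔE = 340.0 × (1/2² − 1/6²) = 75.56 eV.
λ = 1240 / 75.56 = 16.4 nm.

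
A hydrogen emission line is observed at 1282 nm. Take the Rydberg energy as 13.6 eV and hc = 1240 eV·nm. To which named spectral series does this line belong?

ΔE = 1240/1282 = 0.9672 eV.
This matches 13.6 × (1/3² − 1/5²), so n_f = 3: the Paschen series.

Paschen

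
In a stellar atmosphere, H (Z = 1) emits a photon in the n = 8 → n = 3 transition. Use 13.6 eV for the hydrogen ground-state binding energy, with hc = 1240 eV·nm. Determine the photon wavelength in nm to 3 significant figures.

955 nm

ΔE = 13.60 × (1/3² − 1/8²) = 13.60 × 0.09549 = 1.299 eV.
λ = hc/ΔE = 1240 / 1.299 = 955 nm.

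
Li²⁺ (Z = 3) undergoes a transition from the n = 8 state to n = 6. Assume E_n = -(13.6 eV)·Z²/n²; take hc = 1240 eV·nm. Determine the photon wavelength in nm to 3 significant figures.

834 nm

For Z = 3 the level energies scale as Z², so the effective Rydberg energy is 13.6 × 9 = 122.4 eV.
ΔE = 122.4 × (1/6² − 1/8²) = 122.4 × 0.01215 = 1.488 eV.
λ = hc/ΔE = 1240 / 1.488 = 834 nm.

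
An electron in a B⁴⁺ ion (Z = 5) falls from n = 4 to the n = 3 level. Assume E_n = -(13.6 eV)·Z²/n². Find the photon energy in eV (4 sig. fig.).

The Bohr energies scale as Z², so for Z = 5: E_n = −340.0/n² eV.
E_4 = −340.0/16 = −21.25 eV and E_3 = −340.0/9 = −37.78 eV.
The photon energy is |E_4 − E_3| = 16.53 eV.

16.53 eV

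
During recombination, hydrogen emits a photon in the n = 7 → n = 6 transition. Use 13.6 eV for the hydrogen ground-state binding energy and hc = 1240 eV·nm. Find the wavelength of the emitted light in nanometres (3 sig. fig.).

ΔE = 13.60 × (1/6² − 1/7²) = 13.60 × 0.007370 = 0.1002 eV.
λ = hc/ΔE = 1240 / 0.1002 = 12400 nm.

12400 nm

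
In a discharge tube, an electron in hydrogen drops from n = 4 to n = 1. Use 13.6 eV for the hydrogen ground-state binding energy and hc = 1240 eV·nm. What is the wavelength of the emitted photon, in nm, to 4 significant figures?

ΔE = 13.60 × (1/1² − 1/4²) = 13.60 × 0.9375 = 12.75 eV.
λ = hc/ΔE = 1240 / 12.75 = 97.25 nm.

97.25 nm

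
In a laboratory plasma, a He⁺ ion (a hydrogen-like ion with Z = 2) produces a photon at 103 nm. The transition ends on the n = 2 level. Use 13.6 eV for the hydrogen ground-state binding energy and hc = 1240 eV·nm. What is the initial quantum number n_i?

n_i = 6

The photon energy is ΔE = hc/λ = 1240 / 103 = 12.04 eV.
With Z = 2, ΔE = 54.40 × (1/n_f² − 1/n_i²), so 1/n_f² − 1/n_i² = 0.2213.
With n_f = 2: 1/n_i² = 1/4 − 0.2213 = 0.02870, so n_i ≈ 5.90.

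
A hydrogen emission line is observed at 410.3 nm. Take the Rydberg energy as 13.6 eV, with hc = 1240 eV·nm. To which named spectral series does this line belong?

Balmer

ΔE = 1240/410.3 = 3.022 eV.
This matches 13.6 × (1/2² − 1/6²), so n_f = 2: the Balmer series.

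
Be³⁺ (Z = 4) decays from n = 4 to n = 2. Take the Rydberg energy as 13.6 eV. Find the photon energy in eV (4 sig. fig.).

The Bohr energies scale as Z², so for Z = 4: E_n = −217.6/n² eV.
E_4 = −217.6/16 = −13.60 eV and E_2 = −217.6/4 = −54.40 eV.
The photon energy is |E_4 − E_2| = 40.80 eV.

40.80 eV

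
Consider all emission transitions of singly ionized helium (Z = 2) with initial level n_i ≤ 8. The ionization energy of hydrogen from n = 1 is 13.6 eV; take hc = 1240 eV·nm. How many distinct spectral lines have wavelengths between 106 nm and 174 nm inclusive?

3

Enumerate all n_i → n_f pairs with 1 ≤ n_f < n_i ≤ 8 and compute λ = 1240 / [13.6·4·(1/n_f² − 1/n_i²)].
Lines falling in [106, 174] nm: 5→2 (108.5 nm), 4→2 (121.6 nm), 3→2 (164.1 nm).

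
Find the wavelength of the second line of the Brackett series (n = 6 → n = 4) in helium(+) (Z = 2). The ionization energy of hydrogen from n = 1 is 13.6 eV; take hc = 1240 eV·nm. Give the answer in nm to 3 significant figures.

The Brackett series terminates on n_f = 4; the second line has n_i = 4+2 = 6.
ΔE = 54.40 × (1/4² − 1/6²) = 1.889 eV.
λ = 1240 / 1.889 = 656 nm.

656 nm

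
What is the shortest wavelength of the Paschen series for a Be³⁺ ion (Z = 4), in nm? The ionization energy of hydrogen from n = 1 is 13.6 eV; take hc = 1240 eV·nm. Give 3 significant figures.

The Paschen series has lower level n_f = 3; the series limit corresponds to n_i → ∞.
ΔE_max = 13.6 × 16 / 3² = 24.18 eV.
λ_min = 1240 / 24.18 = 51.3 nm.

51.3 nm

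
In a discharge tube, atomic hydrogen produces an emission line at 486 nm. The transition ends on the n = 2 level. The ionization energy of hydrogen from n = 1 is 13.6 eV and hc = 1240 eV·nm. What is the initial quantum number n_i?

n_i = 4

The photon energy is ΔE = hc/λ = 1240 / 486 = 2.551 eV.
With Z = 1, ΔE = 13.60 × (1/n_f² − 1/n_i²), so 1/n_f² − 1/n_i² = 0.1876.
With n_f = 2: 1/n_i² = 1/4 − 0.1876 = 0.06239, so n_i ≈ 4.00.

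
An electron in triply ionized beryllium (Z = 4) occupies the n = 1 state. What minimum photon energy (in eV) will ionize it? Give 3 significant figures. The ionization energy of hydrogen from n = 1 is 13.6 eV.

E_n = −13.6 Z²/n² = −217.6/n² eV for Z = 4.
E_1 = −217.6/1 = −218 eV, so ionization (to E = 0) requires 218 eV.

218 eV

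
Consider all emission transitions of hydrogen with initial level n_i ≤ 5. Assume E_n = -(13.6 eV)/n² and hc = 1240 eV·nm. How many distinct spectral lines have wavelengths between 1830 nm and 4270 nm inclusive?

2

Enumerate all n_i → n_f pairs with 1 ≤ n_f < n_i ≤ 5 and compute λ = 1240 / [13.6·1·(1/n_f² − 1/n_i²)].
Lines falling in [1830, 4270] nm: 4→3 (1876 nm), 5→4 (4052 nm).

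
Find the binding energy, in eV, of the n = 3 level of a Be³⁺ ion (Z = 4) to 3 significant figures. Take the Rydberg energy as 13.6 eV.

24.2 eV

E_n = −13.6 Z²/n² = −217.6/n² eV for Z = 4.
E_3 = −217.6/9 = −24.2 eV, so ionization (to E = 0) requires 24.2 eV.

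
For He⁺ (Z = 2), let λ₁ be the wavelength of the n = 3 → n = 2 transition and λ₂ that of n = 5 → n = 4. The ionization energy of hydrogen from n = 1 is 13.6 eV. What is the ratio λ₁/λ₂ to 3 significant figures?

λ ∝ 1/ΔE ∝ 1/(1/n_f² − 1/n_i²), and the Z² and hc factors cancel in the ratio.
λ₁/λ₂ = (1/4² − 1/5²)/(1/2² − 1/3²) = 0.02250/0.1389 = 0.162.

0.162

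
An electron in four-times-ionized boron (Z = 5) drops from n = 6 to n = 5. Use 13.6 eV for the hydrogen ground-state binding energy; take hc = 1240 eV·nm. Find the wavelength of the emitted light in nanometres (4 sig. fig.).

298.4 nm

For Z = 5 the level energies scale as Z², so the effective Rydberg energy is 13.6 × 25 = 340.0 eV.
ΔE = 340.0 × (1/5² − 1/6²) = 340.0 × 0.01222 = 4.156 eV.
λ = hc/ΔE = 1240 / 4.156 = 298.4 nm.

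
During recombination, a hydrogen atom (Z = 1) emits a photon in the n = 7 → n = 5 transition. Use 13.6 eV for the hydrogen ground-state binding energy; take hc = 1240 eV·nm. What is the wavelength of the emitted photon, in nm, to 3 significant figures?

ΔE = 13.60 × (1/5² − 1/7²) = 13.60 × 0.01959 = 0.2664 eV.
λ = hc/ΔE = 1240 / 0.2664 = 4650 nm.
This line belongs to the Pfund series.

4650 nm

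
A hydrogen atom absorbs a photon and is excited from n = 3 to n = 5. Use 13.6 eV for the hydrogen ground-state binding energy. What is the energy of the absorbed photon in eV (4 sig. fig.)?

0.9671 eV

E_5 = −13.60/25 = −0.5440 eV and E_3 = −13.60/9 = −1.511 eV.
The photon energy is |E_5 − E_3| = 0.9671 eV.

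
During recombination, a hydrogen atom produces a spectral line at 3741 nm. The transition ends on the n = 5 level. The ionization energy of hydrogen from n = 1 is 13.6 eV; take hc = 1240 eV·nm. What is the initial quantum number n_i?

The photon energy is ΔE = hc/λ = 1240 / 3741 = 0.3315 eV.
With Z = 1, ΔE = 13.60 × (1/n_f² − 1/n_i²), so 1/n_f² − 1/n_i² = 0.02437.
With n_f = 5: 1/n_i² = 1/25 − 0.02437 = 0.01563, so n_i ≈ 8.00.

n_i = 8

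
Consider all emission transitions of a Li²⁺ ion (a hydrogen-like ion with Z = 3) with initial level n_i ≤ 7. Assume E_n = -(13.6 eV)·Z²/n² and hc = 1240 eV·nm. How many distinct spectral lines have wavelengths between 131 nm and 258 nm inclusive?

3

Enumerate all n_i → n_f pairs with 1 ≤ n_f < n_i ≤ 7 and compute λ = 1240 / [13.6·9·(1/n_f² − 1/n_i²)].
Lines falling in [131, 258] nm: 5→3 (142.5 nm), 4→3 (208.4 nm), 7→4 (240.7 nm).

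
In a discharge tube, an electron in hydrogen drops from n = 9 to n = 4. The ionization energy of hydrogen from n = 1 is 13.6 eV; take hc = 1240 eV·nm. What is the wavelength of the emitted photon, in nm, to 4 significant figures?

1818 nm

ΔE = 13.60 × (1/4² − 1/9²) = 13.60 × 0.05015 = 0.6821 eV.
λ = hc/ΔE = 1240 / 0.6821 = 1818 nm.
This line belongs to the Brackett series.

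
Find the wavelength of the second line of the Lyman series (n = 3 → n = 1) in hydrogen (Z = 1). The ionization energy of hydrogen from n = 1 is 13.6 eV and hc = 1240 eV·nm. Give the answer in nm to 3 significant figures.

103 nm

The Lyman series terminates on n_f = 1; the second line has n_i = 1+2 = 3.
ΔE = 13.60 × (1/1² − 1/3²) = 12.09 eV.
λ = 1240 / 12.09 = 103 nm.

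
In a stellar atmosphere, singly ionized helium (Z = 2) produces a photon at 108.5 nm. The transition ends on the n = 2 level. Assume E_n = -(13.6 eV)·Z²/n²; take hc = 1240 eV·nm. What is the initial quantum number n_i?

n_i = 5

The photon energy is ΔE = hc/λ = 1240 / 108.5 = 11.43 eV.
With Z = 2, ΔE = 54.40 × (1/n_f² − 1/n_i²), so 1/n_f² − 1/n_i² = 0.2101.
With n_f = 2: 1/n_i² = 1/4 − 0.2101 = 0.03992, so n_i ≈ 5.01.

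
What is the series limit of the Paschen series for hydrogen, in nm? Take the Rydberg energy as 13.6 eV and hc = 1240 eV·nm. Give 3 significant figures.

The Paschen series has lower level n_f = 3; the series limit corresponds to n_i → ∞.
ΔE_max = 13.6 × 1 / 3² = 1.511 eV.
λ_min = 1240 / 1.511 = 821 nm.

821 nm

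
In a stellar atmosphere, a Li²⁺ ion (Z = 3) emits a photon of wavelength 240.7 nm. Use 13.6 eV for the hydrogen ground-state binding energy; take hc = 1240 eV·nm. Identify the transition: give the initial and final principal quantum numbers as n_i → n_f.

The photon energy is ΔE = hc/λ = 1240 / 240.7 = 5.152 eV.
With Z = 3, ΔE = 122.4 × (1/n_f² − 1/n_i²), so 1/n_f² − 1/n_i² = 0.04209.
Trying n_f = 4 gives 1/n_i² = 0.02041, i.e. n_i ≈ 7; this pair matches.

n_i = 7, n_f = 4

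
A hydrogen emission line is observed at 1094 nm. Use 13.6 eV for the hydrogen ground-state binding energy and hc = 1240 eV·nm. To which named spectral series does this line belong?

Paschen

ΔE = 1240/1094 = 1.133 eV.
This matches 13.6 × (1/3² − 1/6²), so n_f = 3: the Paschen series.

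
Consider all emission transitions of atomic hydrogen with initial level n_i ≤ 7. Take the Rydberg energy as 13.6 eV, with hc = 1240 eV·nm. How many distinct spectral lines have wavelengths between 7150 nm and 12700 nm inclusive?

2

Enumerate all n_i → n_f pairs with 1 ≤ n_f < n_i ≤ 7 and compute λ = 1240 / [13.6·1·(1/n_f² − 1/n_i²)].
Lines falling in [7150, 12700] nm: 6→5 (7460 nm), 7→6 (12370 nm).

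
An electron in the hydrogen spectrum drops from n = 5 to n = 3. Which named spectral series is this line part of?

Paschen

The series is set by the lower level: n_f = 3 is the Paschen series.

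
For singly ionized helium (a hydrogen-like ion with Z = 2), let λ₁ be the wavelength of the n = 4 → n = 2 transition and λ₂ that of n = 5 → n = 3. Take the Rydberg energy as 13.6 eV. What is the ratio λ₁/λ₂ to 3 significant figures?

0.379

λ ∝ 1/ΔE ∝ 1/(1/n_f² − 1/n_i²), and the Z² and hc factors cancel in the ratio.
λ₁/λ₂ = (1/3² − 1/5²)/(1/2² − 1/4²) = 0.07111/0.1875 = 0.379.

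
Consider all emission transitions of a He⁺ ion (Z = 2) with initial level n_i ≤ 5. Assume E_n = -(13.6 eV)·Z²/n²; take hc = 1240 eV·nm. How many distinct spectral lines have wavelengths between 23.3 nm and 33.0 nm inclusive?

4

Enumerate all n_i → n_f pairs with 1 ≤ n_f < n_i ≤ 5 and compute λ = 1240 / [13.6·4·(1/n_f² − 1/n_i²)].
Lines falling in [23.3, 33.0] nm: 5→1 (23.74 nm), 4→1 (24.31 nm), 3→1 (25.64 nm), 2→1 (30.39 nm).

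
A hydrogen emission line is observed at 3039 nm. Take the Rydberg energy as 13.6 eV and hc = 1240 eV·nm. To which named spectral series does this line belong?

ΔE = 1240/3039 = 0.4080 eV.
This matches 13.6 × (1/5² − 1/10²), so n_f = 5: the Pfund series.

Pfund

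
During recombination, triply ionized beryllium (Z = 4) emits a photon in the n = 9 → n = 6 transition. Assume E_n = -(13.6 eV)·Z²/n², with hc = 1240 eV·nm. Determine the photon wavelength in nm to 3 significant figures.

369 nm

For Z = 4 the level energies scale as Z², so the effective Rydberg energy is 13.6 × 16 = 217.6 eV.
ΔE = 217.6 × (1/6² − 1/9²) = 217.6 × 0.01543 = 3.358 eV.
λ = hc/ΔE = 1240 / 3.358 = 369 nm.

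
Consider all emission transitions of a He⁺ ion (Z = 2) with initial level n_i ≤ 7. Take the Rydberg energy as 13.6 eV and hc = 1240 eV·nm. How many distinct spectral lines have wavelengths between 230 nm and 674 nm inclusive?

Enumerate all n_i → n_f pairs with 1 ≤ n_f < n_i ≤ 7 and compute λ = 1240 / [13.6·4·(1/n_f² − 1/n_i²)].
Lines falling in [230, 674] nm: 7→3 (251.3 nm), 6→3 (273.5 nm), 5→3 (320.5 nm), 4→3 (468.9 nm), 7→4 (541.5 nm), 6→4 (656.5 nm).

6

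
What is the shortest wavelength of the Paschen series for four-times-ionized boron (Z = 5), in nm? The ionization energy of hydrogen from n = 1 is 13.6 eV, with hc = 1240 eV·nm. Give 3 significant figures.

32.8 nm

The Paschen series has lower level n_f = 3; the series limit corresponds to n_i → ∞.
ΔE_max = 13.6 × 25 / 3² = 37.78 eV.
λ_min = 1240 / 37.78 = 32.8 nm.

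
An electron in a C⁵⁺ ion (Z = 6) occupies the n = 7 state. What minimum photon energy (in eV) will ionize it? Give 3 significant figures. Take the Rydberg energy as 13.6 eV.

E_n = −13.6 Z²/n² = −489.6/n² eV for Z = 6.
E_7 = −489.6/49 = −9.99 eV, so ionization (to E = 0) requires 9.99 eV.

9.99 eV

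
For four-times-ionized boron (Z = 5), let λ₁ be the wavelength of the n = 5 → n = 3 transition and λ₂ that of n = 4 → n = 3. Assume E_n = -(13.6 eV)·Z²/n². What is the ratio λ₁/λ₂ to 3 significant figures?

0.684

λ ∝ 1/ΔE ∝ 1/(1/n_f² − 1/n_i²), and the Z² and hc factors cancel in the ratio.
λ₁/λ₂ = (1/3² − 1/4²)/(1/3² − 1/5²) = 0.04861/0.07111 = 0.684.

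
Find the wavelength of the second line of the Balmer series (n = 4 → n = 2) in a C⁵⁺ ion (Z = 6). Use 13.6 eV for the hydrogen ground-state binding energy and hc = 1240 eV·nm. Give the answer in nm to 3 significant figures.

The Balmer series terminates on n_f = 2; the second line has n_i = 2+2 = 4.
ΔE = 489.6 × (1/2² − 1/4²) = 91.80 eV.
λ = 1240 / 91.80 = 13.5 nm.

13.5 nm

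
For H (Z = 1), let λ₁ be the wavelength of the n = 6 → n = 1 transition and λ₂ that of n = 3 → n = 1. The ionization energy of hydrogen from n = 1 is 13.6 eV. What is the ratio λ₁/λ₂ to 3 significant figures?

λ ∝ 1/ΔE ∝ 1/(1/n_f² − 1/n_i²), and the Z² and hc factors cancel in the ratio.
λ₁/λ₂ = (1/1² − 1/3²)/(1/1² − 1/6²) = 0.8889/0.9722 = 0.914.

0.914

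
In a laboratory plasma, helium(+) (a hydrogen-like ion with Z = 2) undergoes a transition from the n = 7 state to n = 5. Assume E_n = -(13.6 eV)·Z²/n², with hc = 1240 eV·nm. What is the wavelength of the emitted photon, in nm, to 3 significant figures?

1160 nm

For Z = 2 the level energies scale as Z², so the effective Rydberg energy is 13.6 × 4 = 54.40 eV.
ΔE = 54.40 × (1/5² − 1/7²) = 54.40 × 0.01959 = 1.066 eV.
λ = hc/ΔE = 1240 / 1.066 = 1160 nm.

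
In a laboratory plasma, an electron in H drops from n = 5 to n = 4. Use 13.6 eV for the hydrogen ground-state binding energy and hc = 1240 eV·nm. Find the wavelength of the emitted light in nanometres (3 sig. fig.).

ΔE = 13.60 × (1/4² − 1/5²) = 13.60 × 0.02250 = 0.3060 eV.
λ = hc/ΔE = 1240 / 0.3060 = 4050 nm.

4050 nm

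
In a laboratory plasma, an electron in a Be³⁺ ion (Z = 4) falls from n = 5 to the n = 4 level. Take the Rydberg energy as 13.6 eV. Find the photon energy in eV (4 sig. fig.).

4.896 eV

The Bohr energies scale as Z², so for Z = 4: E_n = −217.6/n² eV.
E_5 = −217.6/25 = −8.704 eV and E_4 = −217.6/16 = −13.60 eV.
The photon energy is |E_5 − E_4| = 4.896 eV.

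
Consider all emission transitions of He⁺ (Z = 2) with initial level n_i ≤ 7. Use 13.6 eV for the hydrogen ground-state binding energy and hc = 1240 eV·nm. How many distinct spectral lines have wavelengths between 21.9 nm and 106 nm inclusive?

Enumerate all n_i → n_f pairs with 1 ≤ n_f < n_i ≤ 7 and compute λ = 1240 / [13.6·4·(1/n_f² − 1/n_i²)].
Lines falling in [21.9, 106] nm: 7→1 (23.27 nm), 6→1 (23.45 nm), 5→1 (23.74 nm), 4→1 (24.31 nm), 3→1 (25.64 nm), 2→1 (30.39 nm), 7→2 (99.28 nm), 6→2 (102.6 nm).

8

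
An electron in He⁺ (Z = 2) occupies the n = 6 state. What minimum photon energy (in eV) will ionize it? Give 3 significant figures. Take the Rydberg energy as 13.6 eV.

E_n = −13.6 Z²/n² = −54.40/n² eV for Z = 2.
E_6 = −54.40/36 = −1.51 eV, so ionization (to E = 0) requires 1.51 eV.

1.51 eV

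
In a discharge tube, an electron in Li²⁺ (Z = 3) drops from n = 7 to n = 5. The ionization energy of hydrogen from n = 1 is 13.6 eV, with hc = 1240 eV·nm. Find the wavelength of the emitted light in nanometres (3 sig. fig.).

517 nm

For Z = 3 the level energies scale as Z², so the effective Rydberg energy is 13.6 × 9 = 122.4 eV.
ΔE = 122.4 × (1/5² − 1/7²) = 122.4 × 0.01959 = 2.398 eV.
λ = hc/ΔE = 1240 / 2.398 = 517 nm.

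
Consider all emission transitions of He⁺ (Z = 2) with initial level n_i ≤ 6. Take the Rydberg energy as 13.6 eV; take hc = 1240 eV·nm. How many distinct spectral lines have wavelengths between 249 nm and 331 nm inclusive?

Enumerate all n_i → n_f pairs with 1 ≤ n_f < n_i ≤ 6 and compute λ = 1240 / [13.6·4·(1/n_f² − 1/n_i²)].
Lines falling in [249, 331] nm: 6→3 (273.5 nm), 5→3 (320.5 nm).

2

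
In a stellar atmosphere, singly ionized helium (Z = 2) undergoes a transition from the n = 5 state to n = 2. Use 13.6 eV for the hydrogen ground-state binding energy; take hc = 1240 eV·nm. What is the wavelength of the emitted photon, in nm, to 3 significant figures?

109 nm

For Z = 2 the level energies scale as Z², so the effective Rydberg energy is 13.6 × 4 = 54.40 eV.
ΔE = 54.40 × (1/2² − 1/5²) = 54.40 × 0.2100 = 11.42 eV.
λ = hc/ΔE = 1240 / 11.42 = 109 nm.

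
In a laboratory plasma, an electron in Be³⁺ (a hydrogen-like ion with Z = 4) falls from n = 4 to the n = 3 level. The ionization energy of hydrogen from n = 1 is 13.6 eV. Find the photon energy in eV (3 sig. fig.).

The Bohr energies scale as Z², so for Z = 4: E_n = −217.6/n² eV.
E_4 = −217.6/16 = −13.60 eV and E_3 = −217.6/9 = −24.18 eV.
The photon energy is |E_4 − E_3| = 10.6 eV.

10.6 eV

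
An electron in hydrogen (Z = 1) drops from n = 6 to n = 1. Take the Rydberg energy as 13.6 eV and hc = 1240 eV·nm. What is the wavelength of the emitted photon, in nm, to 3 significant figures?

93.8 nm

ΔE = 13.60 × (1/1² − 1/6²) = 13.60 × 0.9722 = 13.22 eV.
λ = hc/ΔE = 1240 / 13.22 = 93.8 nm.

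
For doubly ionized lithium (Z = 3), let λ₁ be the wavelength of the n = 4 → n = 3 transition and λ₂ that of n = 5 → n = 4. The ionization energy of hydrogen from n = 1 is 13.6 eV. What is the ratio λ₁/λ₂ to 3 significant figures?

λ ∝ 1/ΔE ∝ 1/(1/n_f² − 1/n_i²), and the Z² and hc factors cancel in the ratio.
λ₁/λ₂ = (1/4² − 1/5²)/(1/3² − 1/4²) = 0.02250/0.04861 = 0.463.

0.463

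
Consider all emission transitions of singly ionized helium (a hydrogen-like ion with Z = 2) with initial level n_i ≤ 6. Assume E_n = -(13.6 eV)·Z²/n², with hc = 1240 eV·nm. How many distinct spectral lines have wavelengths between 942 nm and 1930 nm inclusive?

2

Enumerate all n_i → n_f pairs with 1 ≤ n_f < n_i ≤ 6 and compute λ = 1240 / [13.6·4·(1/n_f² − 1/n_i²)].
Lines falling in [942, 1930] nm: 5→4 (1013 nm), 6→5 (1865 nm).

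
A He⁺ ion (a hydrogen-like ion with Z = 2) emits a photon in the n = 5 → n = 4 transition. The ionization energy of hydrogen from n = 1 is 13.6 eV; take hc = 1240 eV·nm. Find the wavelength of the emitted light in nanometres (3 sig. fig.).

For Z = 2 the level energies scale as Z², so the effective Rydberg energy is 13.6 × 4 = 54.40 eV.
ΔE = 54.40 × (1/4² − 1/5²) = 54.40 × 0.02250 = 1.224 eV.
λ = hc/ΔE = 1240 / 1.224 = 1010 nm.

1010 nm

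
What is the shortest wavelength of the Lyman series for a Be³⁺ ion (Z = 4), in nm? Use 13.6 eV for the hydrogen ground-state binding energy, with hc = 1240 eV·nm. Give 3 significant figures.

5.70 nm

The Lyman series has lower level n_f = 1; the series limit corresponds to n_i → ∞.
ΔE_max = 13.6 × 16 / 1² = 217.6 eV.
λ_min = 1240 / 217.6 = 5.70 nm.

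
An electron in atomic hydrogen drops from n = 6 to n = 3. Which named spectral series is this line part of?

Paschen

The series is set by the lower level: n_f = 3 is the Paschen series.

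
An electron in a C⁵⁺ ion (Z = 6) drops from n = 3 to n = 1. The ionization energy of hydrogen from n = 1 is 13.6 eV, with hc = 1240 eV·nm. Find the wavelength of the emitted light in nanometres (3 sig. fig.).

For Z = 6 the level energies scale as Z², so the effective Rydberg energy is 13.6 × 36 = 489.6 eV.
ΔE = 489.6 × (1/1² − 1/3²) = 489.6 × 0.8889 = 435.2 eV.
λ = hc/ΔE = 1240 / 435.2 = 2.85 nm.

2.85 nm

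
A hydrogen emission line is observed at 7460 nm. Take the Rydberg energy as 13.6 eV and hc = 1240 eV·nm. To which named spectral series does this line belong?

ΔE = 1240/7460 = 0.1662 eV.
This matches 13.6 × (1/5² − 1/6²), so n_f = 5: the Pfund series.

Pfund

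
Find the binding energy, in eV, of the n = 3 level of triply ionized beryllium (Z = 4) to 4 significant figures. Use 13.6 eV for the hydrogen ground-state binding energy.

E_n = −13.6 Z²/n² = −217.6/n² eV for Z = 4.
E_3 = −217.6/9 = −24.18 eV, so ionization (to E = 0) requires 24.18 eV.

24.18 eV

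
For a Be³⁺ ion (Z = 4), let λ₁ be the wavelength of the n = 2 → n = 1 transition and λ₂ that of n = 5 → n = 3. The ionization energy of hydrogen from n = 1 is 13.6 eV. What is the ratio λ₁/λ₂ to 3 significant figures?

λ ∝ 1/ΔE ∝ 1/(1/n_f² − 1/n_i²), and the Z² and hc factors cancel in the ratio.
λ₁/λ₂ = (1/3² − 1/5²)/(1/1² − 1/2²) = 0.07111/0.7500 = 0.0948.

0.0948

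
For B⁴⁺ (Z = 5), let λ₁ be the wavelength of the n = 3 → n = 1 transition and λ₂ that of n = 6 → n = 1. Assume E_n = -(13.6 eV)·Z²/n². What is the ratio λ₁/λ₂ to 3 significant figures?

1.09

λ ∝ 1/ΔE ∝ 1/(1/n_f² − 1/n_i²), and the Z² and hc factors cancel in the ratio.
λ₁/λ₂ = (1/1² − 1/6²)/(1/1² − 1/3²) = 0.9722/0.8889 = 1.09.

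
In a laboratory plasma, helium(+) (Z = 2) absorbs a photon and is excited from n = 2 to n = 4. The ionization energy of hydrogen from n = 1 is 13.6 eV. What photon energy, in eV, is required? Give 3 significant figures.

The Bohr energies scale as Z², so for Z = 2: E_n = −54.40/n² eV.
E_4 = −54.40/16 = −3.400 eV and E_2 = −54.40/4 = −13.60 eV.
The photon energy is |E_4 − E_2| = 10.2 eV.

10.2 eV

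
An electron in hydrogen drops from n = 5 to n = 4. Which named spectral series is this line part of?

Brackett

The series is set by the lower level: n_f = 4 is the Brackett series.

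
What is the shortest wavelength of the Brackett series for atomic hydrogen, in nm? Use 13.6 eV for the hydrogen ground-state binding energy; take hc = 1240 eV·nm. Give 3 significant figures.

The Brackett series has lower level n_f = 4; the series limit corresponds to n_i → ∞.
ΔE_max = 13.6 × 1 / 4² = 0.8500 eV.
λ_min = 1240 / 0.8500 = 1460 nm.

1460 nm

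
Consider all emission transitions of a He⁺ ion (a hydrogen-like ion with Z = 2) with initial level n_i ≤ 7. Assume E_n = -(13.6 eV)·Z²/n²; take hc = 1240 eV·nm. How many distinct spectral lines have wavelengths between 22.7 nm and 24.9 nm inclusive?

Enumerate all n_i → n_f pairs with 1 ≤ n_f < n_i ≤ 7 and compute λ = 1240 / [13.6·4·(1/n_f² − 1/n_i²)].
Lines falling in [22.7, 24.9] nm: 7→1 (23.27 nm), 6→1 (23.45 nm), 5→1 (23.74 nm), 4→1 (24.31 nm).

4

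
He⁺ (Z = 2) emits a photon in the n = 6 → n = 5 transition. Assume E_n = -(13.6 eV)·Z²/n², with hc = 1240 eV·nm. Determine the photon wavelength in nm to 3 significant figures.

For Z = 2 the level energies scale as Z², so the effective Rydberg energy is 13.6 × 4 = 54.40 eV.
ΔE = 54.40 × (1/5² − 1/6²) = 54.40 × 0.01222 = 0.6649 eV.
λ = hc/ΔE = 1240 / 0.6649 = 1860 nm.

1860 nm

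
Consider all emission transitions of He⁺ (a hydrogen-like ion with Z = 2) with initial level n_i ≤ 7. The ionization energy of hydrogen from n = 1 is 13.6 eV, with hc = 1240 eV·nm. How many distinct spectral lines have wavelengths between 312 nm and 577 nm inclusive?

3

Enumerate all n_i → n_f pairs with 1 ≤ n_f < n_i ≤ 7 and compute λ = 1240 / [13.6·4·(1/n_f² − 1/n_i²)].
Lines falling in [312, 577] nm: 5→3 (320.5 nm), 4→3 (468.9 nm), 7→4 (541.5 nm).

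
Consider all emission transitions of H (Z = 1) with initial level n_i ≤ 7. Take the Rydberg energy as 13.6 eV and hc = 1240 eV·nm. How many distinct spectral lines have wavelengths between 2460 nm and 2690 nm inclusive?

Enumerate all n_i → n_f pairs with 1 ≤ n_f < n_i ≤ 7 and compute λ = 1240 / [13.6·1·(1/n_f² − 1/n_i²)].
Lines falling in [2460, 2690] nm: 6→4 (2626 nm).

1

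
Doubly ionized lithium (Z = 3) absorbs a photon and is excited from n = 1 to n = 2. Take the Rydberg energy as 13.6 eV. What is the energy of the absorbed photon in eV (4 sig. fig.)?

The Bohr energies scale as Z², so for Z = 3: E_n = −122.4/n² eV.
E_2 = −122.4/4 = −30.60 eV and E_1 = −122.4/1 = −122.4 eV.
The photon energy is |E_2 − E_1| = 91.80 eV.

91.80 eV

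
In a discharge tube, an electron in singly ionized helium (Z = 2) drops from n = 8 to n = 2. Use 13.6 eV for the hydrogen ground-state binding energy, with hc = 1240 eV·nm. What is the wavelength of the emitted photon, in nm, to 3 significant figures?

97.3 nm

For Z = 2 the level energies scale as Z², so the effective Rydberg energy is 13.6 × 4 = 54.40 eV.
ΔE = 54.40 × (1/2² − 1/8²) = 54.40 × 0.2344 = 12.75 eV.
λ = hc/ΔE = 1240 / 12.75 = 97.3 nm.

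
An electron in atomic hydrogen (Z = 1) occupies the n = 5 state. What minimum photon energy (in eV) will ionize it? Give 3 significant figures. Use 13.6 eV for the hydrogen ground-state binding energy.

0.544 eV

E_5 = −13.60/25 = −0.544 eV, so ionization (to E = 0) requires 0.544 eV.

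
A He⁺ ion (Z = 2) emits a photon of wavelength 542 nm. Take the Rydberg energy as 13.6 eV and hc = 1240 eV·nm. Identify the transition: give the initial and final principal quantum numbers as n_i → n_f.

n_i = 7, n_f = 4

The photon energy is ΔE = hc/λ = 1240 / 542 = 2.288 eV.
With Z = 2, ΔE = 54.40 × (1/n_f² − 1/n_i²), so 1/n_f² − 1/n_i² = 0.04206.
Trying n_f = 4 gives 1/n_i² = 0.02044, i.e. n_i ≈ 7; this pair matches.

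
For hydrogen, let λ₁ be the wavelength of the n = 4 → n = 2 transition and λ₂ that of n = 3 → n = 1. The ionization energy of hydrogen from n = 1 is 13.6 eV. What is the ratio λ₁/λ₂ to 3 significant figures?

λ ∝ 1/ΔE ∝ 1/(1/n_f² − 1/n_i²), and the Z² and hc factors cancel in the ratio.
λ₁/λ₂ = (1/1² − 1/3²)/(1/2² − 1/4²) = 0.8889/0.1875 = 4.74.

4.74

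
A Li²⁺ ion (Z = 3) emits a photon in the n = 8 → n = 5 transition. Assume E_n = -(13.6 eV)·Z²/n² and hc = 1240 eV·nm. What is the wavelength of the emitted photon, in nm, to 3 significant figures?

416 nm

For Z = 3 the level energies scale as Z², so the effective Rydberg energy is 13.6 × 9 = 122.4 eV.
ΔE = 122.4 × (1/5² − 1/8²) = 122.4 × 0.02438 = 2.984 eV.
λ = hc/ΔE = 1240 / 2.984 = 416 nm.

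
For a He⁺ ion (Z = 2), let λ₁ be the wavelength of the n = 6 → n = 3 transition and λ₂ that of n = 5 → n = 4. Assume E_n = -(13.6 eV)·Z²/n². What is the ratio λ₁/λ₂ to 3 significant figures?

λ ∝ 1/ΔE ∝ 1/(1/n_f² − 1/n_i²), and the Z² and hc factors cancel in the ratio.
λ₁/λ₂ = (1/4² − 1/5²)/(1/3² − 1/6²) = 0.02250/0.08333 = 0.270.

0.270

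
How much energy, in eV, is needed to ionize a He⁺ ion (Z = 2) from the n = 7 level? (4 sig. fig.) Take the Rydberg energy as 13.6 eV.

1.110 eV

E_n = −13.6 Z²/n² = −54.40/n² eV for Z = 2.
E_7 = −54.40/49 = −1.110 eV, so ionization (to E = 0) requires 1.110 eV.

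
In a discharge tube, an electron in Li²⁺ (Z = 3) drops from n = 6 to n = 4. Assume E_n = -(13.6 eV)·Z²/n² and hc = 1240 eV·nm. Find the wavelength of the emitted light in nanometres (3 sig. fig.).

For Z = 3 the level energies scale as Z², so the effective Rydberg energy is 13.6 × 9 = 122.4 eV.
ΔE = 122.4 × (1/4² − 1/6²) = 122.4 × 0.03472 = 4.250 eV.
λ = hc/ΔE = 1240 / 4.250 = 292 nm.

292 nm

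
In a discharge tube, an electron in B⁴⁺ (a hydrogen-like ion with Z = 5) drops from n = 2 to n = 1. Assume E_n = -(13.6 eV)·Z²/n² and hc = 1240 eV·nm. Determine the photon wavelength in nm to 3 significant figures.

For Z = 5 the level energies scale as Z², so the effective Rydberg energy is 13.6 × 25 = 340.0 eV.
ΔE = 340.0 × (1/1² − 1/2²) = 340.0 × 0.7500 = 255.0 eV.
λ = hc/ΔE = 1240 / 255.0 = 4.86 nm.

4.86 nm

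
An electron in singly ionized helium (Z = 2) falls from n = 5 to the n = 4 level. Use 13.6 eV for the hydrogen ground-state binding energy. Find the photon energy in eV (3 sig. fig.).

1.22 eV

The Bohr energies scale as Z², so for Z = 2: E_n = −54.40/n² eV.
E_5 = −54.40/25 = −2.176 eV and E_4 = −54.40/16 = −3.400 eV.
The photon energy is |E_5 − E_4| = 1.22 eV.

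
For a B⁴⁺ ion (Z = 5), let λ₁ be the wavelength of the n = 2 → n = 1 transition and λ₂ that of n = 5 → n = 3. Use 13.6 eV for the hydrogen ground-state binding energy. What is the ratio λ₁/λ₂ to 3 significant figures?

λ ∝ 1/ΔE ∝ 1/(1/n_f² − 1/n_i²), and the Z² and hc factors cancel in the ratio.
λ₁/λ₂ = (1/3² − 1/5²)/(1/1² − 1/2²) = 0.07111/0.7500 = 0.0948.

0.0948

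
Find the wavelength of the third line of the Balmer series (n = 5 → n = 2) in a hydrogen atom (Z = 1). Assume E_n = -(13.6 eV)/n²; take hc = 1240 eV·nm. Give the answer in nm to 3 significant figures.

The Balmer series terminates on n_f = 2; the third line has n_i = 2+3 = 5.
ΔE = 13.60 × (1/2² − 1/5²) = 2.856 eV.
λ = 1240 / 2.856 = 434 nm.

434 nm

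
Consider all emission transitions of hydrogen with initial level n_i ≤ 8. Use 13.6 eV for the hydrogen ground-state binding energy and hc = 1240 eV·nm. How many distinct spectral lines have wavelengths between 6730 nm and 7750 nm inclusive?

Enumerate all n_i → n_f pairs with 1 ≤ n_f < n_i ≤ 8 and compute λ = 1240 / [13.6·1·(1/n_f² − 1/n_i²)].
Lines falling in [6730, 7750] nm: 6→5 (7460 nm), 8→6 (7503 nm).

2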